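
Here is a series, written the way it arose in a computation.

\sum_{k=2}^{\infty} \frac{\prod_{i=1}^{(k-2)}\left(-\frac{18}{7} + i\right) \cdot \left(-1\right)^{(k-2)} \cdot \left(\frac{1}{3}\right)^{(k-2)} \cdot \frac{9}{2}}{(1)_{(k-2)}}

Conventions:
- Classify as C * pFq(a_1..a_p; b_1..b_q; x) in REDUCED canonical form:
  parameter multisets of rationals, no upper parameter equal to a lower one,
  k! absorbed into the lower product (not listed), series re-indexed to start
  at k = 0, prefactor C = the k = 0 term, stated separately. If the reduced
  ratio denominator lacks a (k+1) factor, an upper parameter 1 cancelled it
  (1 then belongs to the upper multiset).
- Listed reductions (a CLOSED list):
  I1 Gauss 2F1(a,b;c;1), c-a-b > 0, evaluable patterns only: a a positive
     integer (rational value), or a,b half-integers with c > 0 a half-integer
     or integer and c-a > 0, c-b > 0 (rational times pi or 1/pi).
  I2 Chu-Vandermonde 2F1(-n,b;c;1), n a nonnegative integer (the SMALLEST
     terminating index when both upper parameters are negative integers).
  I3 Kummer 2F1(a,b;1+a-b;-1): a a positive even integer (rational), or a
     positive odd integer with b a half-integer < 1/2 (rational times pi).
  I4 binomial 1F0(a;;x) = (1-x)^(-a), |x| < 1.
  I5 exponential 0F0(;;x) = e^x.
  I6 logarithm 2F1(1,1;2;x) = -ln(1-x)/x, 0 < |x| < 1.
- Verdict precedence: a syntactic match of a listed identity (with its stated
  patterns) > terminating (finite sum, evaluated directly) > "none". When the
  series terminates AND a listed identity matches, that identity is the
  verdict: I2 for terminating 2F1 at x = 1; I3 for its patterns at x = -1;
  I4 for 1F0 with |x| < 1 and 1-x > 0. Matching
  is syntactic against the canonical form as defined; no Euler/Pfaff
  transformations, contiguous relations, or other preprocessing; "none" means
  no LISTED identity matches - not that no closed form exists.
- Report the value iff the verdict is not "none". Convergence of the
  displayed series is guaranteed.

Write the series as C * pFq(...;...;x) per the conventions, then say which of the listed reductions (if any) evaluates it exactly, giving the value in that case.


With C = \frac{9}{2}: the canonical form is 1F0(-\frac{11}{7}; -; -\frac{1}{3}). Verdict: binomial (I4) fires (the 1F0 binomial series: exponent 11/7, x = -\frac{1}{3}). Sum: \frac{9}{2} \cdot \left(\frac{4}{3}\right)^{\frac{11}{7}}.

Key step: t_0 being \frac{9}{2}, the (-1)^k factor (C = 9/2) folds into the argument's sign.
Consecutive-term ratio: r(k) = -\frac{1}{3} * (k-\frac{11}{7}) / [(k+1)] - rational in k. x = -\frac{1}{3}; t_0 = \frac{9}{2}; negate the roots.


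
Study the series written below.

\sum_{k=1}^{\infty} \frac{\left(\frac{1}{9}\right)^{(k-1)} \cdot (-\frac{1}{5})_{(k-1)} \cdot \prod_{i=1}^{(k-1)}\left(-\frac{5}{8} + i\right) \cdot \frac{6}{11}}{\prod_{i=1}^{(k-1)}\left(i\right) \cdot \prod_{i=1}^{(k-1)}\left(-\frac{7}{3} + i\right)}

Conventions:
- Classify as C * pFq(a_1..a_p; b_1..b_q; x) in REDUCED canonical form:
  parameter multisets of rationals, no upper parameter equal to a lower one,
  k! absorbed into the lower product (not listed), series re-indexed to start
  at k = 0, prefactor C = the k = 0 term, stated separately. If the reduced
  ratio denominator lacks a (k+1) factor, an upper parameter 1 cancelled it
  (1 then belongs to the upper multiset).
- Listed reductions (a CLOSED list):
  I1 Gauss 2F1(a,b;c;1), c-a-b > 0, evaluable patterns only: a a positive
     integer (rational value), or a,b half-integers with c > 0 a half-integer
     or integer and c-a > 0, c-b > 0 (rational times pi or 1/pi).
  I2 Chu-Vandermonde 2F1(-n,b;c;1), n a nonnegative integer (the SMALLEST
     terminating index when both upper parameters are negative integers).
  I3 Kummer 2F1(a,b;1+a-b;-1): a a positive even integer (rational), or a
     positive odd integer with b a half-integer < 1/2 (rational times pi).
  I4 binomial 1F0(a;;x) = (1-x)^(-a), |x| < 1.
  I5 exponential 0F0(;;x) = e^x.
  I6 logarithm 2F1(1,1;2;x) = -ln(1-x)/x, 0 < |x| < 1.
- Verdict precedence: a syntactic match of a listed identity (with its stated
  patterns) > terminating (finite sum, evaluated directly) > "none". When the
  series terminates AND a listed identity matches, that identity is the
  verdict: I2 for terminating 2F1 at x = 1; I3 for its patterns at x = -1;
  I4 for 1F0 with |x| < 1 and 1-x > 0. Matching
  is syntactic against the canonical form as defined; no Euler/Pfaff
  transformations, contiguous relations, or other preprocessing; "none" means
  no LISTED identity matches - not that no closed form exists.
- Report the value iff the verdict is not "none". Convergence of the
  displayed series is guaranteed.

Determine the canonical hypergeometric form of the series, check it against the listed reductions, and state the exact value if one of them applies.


x = \frac{1}{9} here; the reduced form reads 2F1, upper {-\frac{1}{5}, \frac{3}{8}}, lower {-\frac{4}{3}}, C = \frac{6}{11}. Verdict: none here - no I1-I6 shape fits x = \frac{1}{9} with lower {-\frac{4}{3}}.

Key step: t_0 being \frac{6}{11}, the lower running product (C = 6/11) is a rising factorial.
Ratio: r(k) = \frac{1}{9} * (k-\frac{1}{5}) (k+\frac{3}{8}) / [(k-\frac{4}{3}) (k+1)] - rational in k. x = \frac{1}{9}; t_0 = \frac{6}{11}; negate the roots.


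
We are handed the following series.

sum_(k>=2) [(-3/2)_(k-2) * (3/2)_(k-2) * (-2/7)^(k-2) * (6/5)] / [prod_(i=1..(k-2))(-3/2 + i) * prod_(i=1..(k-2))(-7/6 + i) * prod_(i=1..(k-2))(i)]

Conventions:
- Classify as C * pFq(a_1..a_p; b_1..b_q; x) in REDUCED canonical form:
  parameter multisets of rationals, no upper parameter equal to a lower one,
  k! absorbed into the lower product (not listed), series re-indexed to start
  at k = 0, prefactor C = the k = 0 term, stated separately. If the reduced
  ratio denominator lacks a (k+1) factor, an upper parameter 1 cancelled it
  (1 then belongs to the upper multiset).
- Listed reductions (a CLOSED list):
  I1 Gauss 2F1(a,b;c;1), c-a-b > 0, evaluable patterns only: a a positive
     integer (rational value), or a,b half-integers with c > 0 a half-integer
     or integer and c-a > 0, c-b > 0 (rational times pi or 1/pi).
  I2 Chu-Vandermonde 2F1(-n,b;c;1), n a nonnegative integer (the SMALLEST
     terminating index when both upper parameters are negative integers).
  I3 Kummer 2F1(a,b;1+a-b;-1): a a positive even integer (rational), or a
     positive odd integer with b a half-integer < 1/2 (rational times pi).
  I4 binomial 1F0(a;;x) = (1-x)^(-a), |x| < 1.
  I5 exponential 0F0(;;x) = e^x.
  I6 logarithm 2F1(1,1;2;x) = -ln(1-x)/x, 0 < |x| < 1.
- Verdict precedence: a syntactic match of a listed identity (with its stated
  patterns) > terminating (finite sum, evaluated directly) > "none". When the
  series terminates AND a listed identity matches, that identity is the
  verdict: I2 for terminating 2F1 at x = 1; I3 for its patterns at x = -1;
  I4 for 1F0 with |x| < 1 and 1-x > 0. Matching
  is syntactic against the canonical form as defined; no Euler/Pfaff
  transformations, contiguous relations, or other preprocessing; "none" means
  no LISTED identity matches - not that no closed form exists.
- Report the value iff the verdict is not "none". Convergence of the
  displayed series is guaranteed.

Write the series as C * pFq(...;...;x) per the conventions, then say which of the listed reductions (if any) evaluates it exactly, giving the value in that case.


At argument -2/7: a 2F2 with upper {-3/2, 3/2}, lower {-1/2, -1/6}, scaled by C = 6/5. Verdict: none - at argument -2/7 the multisets {-3/2, 3/2} ; {-1/2, -1/6} match no listed identity.

First insight: t_0 = 6/5 here, and the lower running product (C = 6/5) is a rising factorial.
Step ratio: r(k) = (-2/7) * (k-3/2) (k+3/2) / [(k-1/2) (k-1/6) (k+1)] - rational in k, leading ratio (-2/7); with t_0 = 6/5, classification follows.


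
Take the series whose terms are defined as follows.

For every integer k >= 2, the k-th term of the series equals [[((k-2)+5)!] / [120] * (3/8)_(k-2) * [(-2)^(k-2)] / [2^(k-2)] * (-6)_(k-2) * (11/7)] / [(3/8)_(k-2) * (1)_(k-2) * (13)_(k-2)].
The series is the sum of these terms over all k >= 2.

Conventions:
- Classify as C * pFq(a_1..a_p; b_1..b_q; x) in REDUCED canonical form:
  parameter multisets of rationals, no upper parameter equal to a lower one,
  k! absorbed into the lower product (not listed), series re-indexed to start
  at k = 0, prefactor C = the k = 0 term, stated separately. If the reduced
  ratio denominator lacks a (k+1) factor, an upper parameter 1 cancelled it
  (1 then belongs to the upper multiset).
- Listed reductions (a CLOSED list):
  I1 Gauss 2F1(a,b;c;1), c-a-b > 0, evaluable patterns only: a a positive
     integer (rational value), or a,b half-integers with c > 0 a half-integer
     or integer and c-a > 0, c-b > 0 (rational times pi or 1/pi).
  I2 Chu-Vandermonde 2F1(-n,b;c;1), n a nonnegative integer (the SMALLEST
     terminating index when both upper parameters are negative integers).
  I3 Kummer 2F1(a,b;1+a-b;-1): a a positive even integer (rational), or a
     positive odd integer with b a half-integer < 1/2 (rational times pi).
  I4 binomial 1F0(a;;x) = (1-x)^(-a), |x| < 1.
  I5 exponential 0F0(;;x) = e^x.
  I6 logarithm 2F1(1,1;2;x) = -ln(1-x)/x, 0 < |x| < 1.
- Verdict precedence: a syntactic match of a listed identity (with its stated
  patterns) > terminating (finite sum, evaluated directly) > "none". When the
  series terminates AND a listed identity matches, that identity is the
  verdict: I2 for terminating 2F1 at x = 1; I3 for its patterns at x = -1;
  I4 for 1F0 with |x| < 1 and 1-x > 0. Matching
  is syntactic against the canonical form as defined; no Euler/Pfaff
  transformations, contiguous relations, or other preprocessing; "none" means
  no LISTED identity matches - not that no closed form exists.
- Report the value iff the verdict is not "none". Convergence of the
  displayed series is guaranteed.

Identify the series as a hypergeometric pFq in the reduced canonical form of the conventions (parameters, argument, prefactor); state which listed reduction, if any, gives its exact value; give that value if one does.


x = -1 here; the reduced form reads 2F1, upper {-6, 6}, lower {13}, C = 11/7. Verdict at x = -1: the Kummer evaluation I3 matches (x = -1; c = 13 equals 1+a-b for upper {-6, 6}: listed pattern). Value: 121/7.

Key step: t_0 being 11/7, the factorial ratio (prefactor 11/7) (k+a-1)!/(a-1)! is a rising factorial (a)_k.
Consecutive-term ratio: r(k) = (-1) * (k-6) (k+6) / [(k+13) (k+1)] - rational in k, leading ratio (-1); with t_0 = 11/7, classification follows.


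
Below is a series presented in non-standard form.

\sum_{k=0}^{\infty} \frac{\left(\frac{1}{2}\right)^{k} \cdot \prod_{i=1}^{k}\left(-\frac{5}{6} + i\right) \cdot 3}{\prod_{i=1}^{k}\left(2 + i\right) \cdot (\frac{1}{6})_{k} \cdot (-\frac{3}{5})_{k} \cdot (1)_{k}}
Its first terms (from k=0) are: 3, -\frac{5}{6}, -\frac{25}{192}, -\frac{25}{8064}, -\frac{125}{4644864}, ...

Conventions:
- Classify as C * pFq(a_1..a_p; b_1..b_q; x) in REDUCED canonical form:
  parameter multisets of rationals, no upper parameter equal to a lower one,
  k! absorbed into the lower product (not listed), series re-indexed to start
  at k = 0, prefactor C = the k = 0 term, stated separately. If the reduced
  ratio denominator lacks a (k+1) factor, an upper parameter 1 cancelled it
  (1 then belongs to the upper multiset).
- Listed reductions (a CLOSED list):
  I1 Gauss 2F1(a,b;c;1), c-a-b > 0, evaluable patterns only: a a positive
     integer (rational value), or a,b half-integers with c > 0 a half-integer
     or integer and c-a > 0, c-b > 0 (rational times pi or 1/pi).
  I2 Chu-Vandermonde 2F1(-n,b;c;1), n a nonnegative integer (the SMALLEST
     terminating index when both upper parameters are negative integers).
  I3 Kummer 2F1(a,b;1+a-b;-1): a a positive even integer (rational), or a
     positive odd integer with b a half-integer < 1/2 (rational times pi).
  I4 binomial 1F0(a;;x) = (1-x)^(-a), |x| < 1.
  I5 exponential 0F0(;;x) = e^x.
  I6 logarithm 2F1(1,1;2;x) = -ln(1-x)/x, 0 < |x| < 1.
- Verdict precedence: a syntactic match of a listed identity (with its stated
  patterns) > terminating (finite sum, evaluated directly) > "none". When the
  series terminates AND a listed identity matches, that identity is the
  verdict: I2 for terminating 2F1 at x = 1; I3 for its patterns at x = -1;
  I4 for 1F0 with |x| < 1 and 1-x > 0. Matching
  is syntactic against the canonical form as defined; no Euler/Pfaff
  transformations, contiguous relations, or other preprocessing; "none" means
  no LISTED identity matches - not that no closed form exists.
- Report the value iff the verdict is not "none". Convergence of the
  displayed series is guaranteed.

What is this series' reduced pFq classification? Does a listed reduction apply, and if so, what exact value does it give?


Classification (C = 3): 0F2 with upper {-}, lower {-\frac{3}{5}, 3}, argument x = \frac{1}{2}. Verdict: no listed reduction: x = \frac{1}{2} and upper {-} fail every I1-I6 pattern.

Structural cue: with t_0 = 3, the parameter 1/6 appears in both the upper and lower lists and cancels.
Term ratio: r(k) = \frac{1}{2} * 1 / [(k-\frac{3}{5}) (k+3) (k+1)] - rational in k, leading ratio \frac{1}{2}; with t_0 = 3, classification follows.


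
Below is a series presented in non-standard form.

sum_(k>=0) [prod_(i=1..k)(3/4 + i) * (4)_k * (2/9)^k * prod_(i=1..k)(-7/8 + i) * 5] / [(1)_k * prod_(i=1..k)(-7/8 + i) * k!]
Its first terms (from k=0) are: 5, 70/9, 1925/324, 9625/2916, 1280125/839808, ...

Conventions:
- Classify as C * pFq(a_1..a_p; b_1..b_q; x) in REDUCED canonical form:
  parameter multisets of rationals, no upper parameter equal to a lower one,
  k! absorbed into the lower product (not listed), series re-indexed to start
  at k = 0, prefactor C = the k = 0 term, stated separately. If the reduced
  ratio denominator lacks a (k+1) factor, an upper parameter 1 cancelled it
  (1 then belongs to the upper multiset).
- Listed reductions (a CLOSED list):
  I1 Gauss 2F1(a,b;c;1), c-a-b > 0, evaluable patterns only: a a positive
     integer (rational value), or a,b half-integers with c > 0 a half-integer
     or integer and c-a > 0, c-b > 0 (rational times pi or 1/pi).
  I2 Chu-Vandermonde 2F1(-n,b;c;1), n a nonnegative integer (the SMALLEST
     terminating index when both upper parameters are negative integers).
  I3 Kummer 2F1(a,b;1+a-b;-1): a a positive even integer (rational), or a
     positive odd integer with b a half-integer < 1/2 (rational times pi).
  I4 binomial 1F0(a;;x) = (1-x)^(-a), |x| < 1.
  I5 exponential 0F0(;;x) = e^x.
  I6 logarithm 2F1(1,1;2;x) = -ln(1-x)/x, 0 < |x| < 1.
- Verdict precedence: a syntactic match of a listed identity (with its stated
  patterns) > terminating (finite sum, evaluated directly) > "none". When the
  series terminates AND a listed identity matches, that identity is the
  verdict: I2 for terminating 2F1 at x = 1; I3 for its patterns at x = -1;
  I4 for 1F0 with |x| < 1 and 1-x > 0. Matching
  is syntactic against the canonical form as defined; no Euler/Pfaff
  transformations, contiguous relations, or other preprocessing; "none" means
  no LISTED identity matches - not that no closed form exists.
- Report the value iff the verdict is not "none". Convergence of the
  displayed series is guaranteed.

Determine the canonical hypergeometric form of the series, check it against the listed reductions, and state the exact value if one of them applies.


Structural cue: with t_0 = 5, the parameter 1/8 appears in both the upper and lower lists and cancels.
Adjacent-term ratio: r(k) = (2/9) * (k+7/4) (k+4) / [(k+1) (k+1)] - rational in k. x = (2/9); t_0 = 5; negate the roots.

Prefactor 5, argument 2/9: 2F1 with upper {7/4, 4} over lower {1}. Verdict: none - this 2F1 at x = 2/9 matches no listed pattern, and upper {7/4, 4} holds no stopper.


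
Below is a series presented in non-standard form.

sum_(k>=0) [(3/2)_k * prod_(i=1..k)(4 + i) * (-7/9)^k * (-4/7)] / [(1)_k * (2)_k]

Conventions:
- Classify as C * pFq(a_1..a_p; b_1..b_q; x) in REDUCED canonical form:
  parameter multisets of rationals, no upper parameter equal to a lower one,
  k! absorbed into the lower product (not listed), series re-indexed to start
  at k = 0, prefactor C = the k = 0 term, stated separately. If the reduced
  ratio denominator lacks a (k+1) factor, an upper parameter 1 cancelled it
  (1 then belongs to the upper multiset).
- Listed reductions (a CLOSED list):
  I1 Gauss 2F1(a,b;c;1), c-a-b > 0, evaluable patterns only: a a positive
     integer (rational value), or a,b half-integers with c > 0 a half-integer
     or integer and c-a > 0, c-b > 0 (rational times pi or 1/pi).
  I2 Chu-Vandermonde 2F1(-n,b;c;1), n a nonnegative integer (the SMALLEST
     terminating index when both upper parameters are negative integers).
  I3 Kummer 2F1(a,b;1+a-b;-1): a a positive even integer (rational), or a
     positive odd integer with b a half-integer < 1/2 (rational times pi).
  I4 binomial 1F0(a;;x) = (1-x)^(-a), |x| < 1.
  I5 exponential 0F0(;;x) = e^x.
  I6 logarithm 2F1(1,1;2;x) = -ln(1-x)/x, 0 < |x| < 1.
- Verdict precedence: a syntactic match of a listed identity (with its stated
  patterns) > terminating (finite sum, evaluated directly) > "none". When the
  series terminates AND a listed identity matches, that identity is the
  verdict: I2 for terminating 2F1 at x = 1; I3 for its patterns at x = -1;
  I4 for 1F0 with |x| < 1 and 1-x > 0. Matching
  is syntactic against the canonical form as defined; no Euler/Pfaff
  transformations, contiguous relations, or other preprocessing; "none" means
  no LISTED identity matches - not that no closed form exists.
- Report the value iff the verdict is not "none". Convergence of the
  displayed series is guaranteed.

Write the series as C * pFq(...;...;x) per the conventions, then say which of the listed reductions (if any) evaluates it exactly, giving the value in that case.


Structural cue: with t_0 = -4/7, (1)_k (C = -4/7, x = -7/9) is k! itself.
Step ratio: r(k) = (-7/9) * (k+3/2) (k+5) / [(k+2) (k+1)] - poly over poly, x = (-7/9) from leading terms; C = -4/7 at k = 0.

At argument -7/9: a 2F1 with upper {3/2, 5}, lower {2}, scaled by C = -4/7. Verdict: none. No listed pattern accepts 2F1(3/2, 5; 2; -7/9).


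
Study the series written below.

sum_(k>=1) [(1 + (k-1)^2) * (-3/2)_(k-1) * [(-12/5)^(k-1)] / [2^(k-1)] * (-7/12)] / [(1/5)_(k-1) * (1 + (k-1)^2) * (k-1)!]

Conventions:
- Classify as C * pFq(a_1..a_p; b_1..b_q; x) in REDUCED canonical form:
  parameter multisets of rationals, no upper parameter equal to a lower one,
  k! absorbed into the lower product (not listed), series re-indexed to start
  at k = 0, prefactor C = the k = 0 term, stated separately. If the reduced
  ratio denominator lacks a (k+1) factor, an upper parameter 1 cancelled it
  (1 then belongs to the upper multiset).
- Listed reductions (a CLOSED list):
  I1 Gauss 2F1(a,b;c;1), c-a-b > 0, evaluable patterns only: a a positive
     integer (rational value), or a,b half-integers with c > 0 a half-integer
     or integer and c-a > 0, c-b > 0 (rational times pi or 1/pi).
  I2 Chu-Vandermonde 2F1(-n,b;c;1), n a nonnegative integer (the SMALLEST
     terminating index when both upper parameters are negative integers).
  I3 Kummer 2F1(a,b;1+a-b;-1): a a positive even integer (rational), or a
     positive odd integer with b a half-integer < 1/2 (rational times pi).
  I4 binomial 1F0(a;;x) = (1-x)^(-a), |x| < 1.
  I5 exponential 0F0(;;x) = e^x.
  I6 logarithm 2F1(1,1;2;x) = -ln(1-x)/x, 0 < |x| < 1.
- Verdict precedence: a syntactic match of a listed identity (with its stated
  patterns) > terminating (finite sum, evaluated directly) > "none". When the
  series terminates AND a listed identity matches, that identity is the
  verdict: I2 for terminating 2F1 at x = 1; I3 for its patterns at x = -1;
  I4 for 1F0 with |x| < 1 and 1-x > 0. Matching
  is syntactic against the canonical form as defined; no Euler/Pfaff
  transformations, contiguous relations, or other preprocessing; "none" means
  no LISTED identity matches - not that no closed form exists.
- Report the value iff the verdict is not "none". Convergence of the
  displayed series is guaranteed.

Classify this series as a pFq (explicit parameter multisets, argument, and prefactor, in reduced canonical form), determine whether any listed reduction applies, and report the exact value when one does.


Classification (C = -7/12): 1F1 with upper {-3/2}, lower {1/5}, argument x = -6/5. Verdict: none (x = -6/5): each listed identity misses the multisets {-3/2} ; {1/5}.

Key step: t_0 = -7/12 here, and striking the common factor k^2 + 1 reduces the term (C = -7/12, x = -6/5).
Ratio: r(k) = (-6/5) * (k-3/2) / [(k+1/5) (k+1)] - rational; roots negated = parameters, x = (-6/5), C = -7/12.


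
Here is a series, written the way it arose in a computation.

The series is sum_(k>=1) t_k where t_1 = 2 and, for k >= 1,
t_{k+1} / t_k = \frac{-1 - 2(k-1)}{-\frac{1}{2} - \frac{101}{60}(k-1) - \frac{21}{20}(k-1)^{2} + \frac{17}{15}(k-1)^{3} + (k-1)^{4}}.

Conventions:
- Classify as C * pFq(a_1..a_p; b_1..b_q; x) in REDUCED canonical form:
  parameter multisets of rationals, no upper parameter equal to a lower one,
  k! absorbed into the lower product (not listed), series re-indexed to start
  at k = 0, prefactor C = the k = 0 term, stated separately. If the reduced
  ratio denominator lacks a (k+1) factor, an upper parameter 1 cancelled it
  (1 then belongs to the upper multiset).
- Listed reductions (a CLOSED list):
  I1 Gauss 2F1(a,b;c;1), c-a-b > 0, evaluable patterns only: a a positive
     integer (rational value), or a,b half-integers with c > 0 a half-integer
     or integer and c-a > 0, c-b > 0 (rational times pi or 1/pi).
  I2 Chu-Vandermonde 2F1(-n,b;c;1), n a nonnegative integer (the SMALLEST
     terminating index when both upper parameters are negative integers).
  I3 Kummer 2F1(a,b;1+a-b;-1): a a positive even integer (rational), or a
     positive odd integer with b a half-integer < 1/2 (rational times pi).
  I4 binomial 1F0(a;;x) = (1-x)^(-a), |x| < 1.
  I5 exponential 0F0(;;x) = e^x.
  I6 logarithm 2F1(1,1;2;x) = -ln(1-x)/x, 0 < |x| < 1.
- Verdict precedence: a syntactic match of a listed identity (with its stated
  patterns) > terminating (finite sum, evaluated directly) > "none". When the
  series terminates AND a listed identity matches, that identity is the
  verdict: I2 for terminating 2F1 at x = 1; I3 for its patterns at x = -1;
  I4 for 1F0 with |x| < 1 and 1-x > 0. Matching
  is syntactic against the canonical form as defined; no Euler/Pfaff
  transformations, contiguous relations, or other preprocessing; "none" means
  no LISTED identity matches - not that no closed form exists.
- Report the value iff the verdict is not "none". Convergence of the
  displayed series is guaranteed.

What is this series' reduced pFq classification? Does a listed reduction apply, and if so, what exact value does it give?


This is 2 * 0F2(-; -\frac{6}{5}, \frac{5}{6}; -2) in reduced canonical form. Verdict: none (x = -2): each listed identity misses the multisets {-} ; {-\frac{6}{5}, \frac{5}{6}}.

Key step: t_0 being 2, the ratio is unreduced: k + 1/2 divides both sides (prefactor 2).
Step ratio: r(k) = -2 * 1 / [(k-\frac{6}{5}) (k+\frac{5}{6}) (k+1)] - poly over poly, x = -2 from leading terms; C = 2 at k = 0.


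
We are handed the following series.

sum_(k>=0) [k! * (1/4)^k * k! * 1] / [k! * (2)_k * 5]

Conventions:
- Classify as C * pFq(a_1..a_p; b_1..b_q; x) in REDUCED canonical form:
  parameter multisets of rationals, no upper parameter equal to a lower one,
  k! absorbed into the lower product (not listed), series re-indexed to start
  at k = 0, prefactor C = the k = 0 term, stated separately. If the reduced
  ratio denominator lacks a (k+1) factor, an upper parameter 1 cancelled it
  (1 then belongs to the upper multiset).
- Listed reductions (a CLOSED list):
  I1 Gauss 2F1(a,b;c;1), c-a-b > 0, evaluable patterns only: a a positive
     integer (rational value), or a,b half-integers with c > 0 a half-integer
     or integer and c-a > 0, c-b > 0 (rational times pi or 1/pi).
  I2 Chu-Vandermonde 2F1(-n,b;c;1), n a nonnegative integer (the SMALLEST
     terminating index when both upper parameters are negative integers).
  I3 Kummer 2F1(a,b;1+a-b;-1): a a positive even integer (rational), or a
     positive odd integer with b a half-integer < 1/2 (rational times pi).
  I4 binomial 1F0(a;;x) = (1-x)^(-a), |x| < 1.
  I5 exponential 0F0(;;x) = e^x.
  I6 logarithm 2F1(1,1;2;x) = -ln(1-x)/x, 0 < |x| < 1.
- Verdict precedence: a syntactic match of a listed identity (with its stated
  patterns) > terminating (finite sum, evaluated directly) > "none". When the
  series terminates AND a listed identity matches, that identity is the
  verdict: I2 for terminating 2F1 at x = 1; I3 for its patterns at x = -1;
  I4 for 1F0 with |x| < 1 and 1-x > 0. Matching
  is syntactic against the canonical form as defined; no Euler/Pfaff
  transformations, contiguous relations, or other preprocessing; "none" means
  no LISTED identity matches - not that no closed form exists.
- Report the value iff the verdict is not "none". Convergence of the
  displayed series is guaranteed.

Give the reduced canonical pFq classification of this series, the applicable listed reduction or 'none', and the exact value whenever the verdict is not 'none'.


Prefactor 1/5, argument 1/4: 2F1 with upper {1, 1} over lower {2}. Verdict (x = 1/4): the logarithmic series (I6) applies (the logarithm: parameters (1,1;2), x = 1/4). Value: (-4/5) * ln(3/4).

The tell: t_0 = 1/5 here, and the factorial ratio (C = 1/5, x = 1/4) (k+a-1)!/(a-1)! is a rising factorial (a)_k.
Adjacent-term ratio: r(k) = (1/4) * (k+1) (k+1) / [(k+2) (k+1)] - rational; roots negated = parameters, x = (1/4), C = 1/5.


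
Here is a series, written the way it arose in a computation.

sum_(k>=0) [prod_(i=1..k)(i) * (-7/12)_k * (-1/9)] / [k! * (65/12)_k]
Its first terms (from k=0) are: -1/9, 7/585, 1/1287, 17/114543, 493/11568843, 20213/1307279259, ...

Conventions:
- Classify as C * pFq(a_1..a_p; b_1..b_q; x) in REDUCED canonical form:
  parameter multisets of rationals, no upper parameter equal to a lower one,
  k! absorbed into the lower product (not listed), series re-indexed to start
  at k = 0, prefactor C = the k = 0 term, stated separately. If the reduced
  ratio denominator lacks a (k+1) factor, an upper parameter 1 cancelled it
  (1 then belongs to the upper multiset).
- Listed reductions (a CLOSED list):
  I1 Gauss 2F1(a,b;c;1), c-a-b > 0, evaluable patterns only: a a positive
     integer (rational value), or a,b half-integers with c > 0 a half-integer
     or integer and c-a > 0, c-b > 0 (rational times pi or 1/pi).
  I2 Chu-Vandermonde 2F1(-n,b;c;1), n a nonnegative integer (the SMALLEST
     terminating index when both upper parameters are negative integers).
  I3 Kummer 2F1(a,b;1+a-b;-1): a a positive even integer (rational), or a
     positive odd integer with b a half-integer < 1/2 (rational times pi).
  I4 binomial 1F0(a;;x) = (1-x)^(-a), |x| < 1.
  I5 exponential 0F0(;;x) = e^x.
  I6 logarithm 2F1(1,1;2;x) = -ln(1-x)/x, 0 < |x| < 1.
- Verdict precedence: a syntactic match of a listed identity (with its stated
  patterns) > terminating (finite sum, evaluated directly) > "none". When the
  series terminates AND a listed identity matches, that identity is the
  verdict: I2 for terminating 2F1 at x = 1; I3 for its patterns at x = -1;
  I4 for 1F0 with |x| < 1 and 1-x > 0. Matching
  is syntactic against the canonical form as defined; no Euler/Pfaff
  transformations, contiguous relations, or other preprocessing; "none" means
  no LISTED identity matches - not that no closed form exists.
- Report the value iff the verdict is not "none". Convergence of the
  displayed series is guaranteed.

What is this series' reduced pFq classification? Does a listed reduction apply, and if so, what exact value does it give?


Canonical form: C = -1/9 times 2F1 with upper {-7/12, 1}, lower {65/12}, x = 1. Verdict: this is the Gauss summation I1 (x = 1: the Gamma ratio telescopes since c-a-b = 5 > 0 and a = 1 in Z>0). Hence: -53/540.

Key step: x = 1 and the running product (C = -1/9) telescopes to a rising factorial.
Step ratio: r(k) = 1 * (k-7/12) (k+1) / [(k+65/12) (k+1)] - poly over poly, x = 1 from leading terms; C = -1/9 at k = 0.


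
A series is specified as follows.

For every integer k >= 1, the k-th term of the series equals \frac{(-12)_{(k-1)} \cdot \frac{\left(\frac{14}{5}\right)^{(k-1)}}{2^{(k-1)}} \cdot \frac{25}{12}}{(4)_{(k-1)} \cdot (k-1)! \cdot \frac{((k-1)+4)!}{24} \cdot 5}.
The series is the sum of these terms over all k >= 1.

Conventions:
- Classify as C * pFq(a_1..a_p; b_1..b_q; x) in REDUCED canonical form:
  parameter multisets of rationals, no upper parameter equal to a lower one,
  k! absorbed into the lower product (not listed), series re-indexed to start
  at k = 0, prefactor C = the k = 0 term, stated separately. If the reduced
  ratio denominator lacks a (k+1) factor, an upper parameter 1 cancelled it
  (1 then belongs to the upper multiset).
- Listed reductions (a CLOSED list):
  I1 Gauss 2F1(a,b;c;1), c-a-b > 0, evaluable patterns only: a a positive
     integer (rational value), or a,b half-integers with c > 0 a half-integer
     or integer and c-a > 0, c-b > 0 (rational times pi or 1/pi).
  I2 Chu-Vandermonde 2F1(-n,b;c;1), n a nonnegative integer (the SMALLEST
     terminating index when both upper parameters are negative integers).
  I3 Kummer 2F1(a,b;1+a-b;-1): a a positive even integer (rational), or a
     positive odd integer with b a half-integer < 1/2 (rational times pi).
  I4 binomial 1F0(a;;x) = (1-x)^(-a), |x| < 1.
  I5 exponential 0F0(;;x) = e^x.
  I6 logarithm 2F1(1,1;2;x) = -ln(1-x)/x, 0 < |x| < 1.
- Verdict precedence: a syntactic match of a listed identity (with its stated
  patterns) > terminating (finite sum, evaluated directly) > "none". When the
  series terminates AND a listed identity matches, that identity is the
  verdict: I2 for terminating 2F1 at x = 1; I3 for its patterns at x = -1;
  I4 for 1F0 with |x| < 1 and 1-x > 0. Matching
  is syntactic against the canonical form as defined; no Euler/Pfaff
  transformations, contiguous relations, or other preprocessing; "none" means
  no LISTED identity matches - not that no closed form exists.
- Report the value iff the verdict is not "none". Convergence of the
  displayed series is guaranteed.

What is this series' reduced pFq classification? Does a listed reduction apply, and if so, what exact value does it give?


Reduced: x = \frac{7}{5}, 1F2, upper = {-12}, lower = {4, 5}, C = \frac{5}{12}. Verdict: terminating at k = 12: the factor (-12)_k kills every later term; summing the 13 survivors is exact. Hence: \frac{524536111081843102511814277}{3566748556800000000000000000}.

Key observation: t_0 = \frac{5}{12} here, and the denominator's factorial ratio (prefactor 5/12) is a lower Pochhammer.
Step ratio: r(k) = \frac{7}{5} * (k-12) / [(k+4) (k+5) (k+1)] - rational in k. x = \frac{7}{5}; t_0 = \frac{5}{12}; negate the roots.


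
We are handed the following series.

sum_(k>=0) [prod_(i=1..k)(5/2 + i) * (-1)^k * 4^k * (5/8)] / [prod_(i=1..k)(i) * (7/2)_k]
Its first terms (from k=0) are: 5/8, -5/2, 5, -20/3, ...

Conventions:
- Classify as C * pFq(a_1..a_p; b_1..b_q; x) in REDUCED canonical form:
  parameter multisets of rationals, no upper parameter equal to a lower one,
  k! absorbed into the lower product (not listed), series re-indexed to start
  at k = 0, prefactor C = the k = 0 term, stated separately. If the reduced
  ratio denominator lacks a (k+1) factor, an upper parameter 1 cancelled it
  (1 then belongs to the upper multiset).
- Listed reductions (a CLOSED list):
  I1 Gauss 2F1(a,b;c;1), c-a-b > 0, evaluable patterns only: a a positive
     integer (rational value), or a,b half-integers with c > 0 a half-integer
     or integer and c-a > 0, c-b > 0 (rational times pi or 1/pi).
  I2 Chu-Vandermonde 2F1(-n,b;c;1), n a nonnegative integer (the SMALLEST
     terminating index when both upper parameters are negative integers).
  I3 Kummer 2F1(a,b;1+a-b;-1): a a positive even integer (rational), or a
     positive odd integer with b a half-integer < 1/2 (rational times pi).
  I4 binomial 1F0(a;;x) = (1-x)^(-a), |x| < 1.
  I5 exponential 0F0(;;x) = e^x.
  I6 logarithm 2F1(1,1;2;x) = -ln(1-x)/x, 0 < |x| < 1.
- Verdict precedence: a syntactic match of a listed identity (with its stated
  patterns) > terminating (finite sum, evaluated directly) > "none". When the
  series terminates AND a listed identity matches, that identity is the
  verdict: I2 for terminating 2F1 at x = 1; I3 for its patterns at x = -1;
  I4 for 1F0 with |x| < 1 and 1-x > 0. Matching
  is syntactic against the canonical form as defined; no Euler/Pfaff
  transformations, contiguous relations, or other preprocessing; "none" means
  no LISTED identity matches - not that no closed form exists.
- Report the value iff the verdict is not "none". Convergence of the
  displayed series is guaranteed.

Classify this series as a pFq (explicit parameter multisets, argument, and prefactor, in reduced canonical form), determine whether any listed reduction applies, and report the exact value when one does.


Key step: with t_0 = 5/8, the product of the first k integers (prefactor 5/8) is k!.
Consecutive-term ratio: r(k) = (-4) * 1 / [(k+1)] - rational in k. x = (-4); t_0 = 5/8; negate the roots.

Classification (C = 5/8): 0F0 with upper {-}, lower {-}, argument x = -4. Verdict (x = -4): exponential (I5) applies (the 0F0 exponential series at x = -4). Value: (5/8) * e^(-4).


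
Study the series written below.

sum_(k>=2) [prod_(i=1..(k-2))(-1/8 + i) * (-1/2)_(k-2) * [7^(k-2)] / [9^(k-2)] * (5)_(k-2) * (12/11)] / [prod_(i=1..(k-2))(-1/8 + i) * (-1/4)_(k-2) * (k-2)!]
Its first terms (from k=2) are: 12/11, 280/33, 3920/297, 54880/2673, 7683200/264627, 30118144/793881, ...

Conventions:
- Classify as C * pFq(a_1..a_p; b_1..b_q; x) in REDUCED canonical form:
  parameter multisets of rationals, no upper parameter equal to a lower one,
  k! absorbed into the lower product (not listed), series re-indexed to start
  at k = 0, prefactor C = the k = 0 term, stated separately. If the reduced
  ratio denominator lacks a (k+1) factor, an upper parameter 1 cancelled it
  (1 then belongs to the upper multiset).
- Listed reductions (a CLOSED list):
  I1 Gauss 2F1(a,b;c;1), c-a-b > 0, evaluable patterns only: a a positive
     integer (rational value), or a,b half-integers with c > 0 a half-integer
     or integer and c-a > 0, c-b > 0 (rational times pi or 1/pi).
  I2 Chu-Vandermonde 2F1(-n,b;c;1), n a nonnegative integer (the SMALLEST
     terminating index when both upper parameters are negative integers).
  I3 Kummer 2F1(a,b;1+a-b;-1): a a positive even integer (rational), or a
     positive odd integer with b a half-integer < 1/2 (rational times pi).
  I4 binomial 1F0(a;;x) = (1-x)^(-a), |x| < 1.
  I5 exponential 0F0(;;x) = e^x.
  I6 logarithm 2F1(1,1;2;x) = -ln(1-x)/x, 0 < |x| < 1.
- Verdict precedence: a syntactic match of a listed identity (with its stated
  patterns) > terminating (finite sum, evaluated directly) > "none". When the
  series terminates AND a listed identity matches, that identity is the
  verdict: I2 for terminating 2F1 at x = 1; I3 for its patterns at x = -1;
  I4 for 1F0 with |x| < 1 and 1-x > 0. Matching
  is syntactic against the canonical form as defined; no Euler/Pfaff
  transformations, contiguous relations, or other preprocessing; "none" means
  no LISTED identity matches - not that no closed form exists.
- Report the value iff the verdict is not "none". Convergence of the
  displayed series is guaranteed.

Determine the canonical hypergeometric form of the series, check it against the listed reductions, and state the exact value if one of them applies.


Key step: t_0 being 12/11, the two geometric factors (C = 12/11) combine into one argument.
Adjacent-term ratio: r(k) = (7/9) * (k-1/2) (k+5) / [(k-1/4) (k+1)] - rational; roots negated = parameters, x = (7/9), C = 12/11.

With C = 12/11: the canonical form is 2F1(-1/2, 5; -1/4; 7/9). Verdict: none. A 2F1 with upper {-1/2, 5} fits none of I1-I6 at x = 7/9; the sum runs forever.


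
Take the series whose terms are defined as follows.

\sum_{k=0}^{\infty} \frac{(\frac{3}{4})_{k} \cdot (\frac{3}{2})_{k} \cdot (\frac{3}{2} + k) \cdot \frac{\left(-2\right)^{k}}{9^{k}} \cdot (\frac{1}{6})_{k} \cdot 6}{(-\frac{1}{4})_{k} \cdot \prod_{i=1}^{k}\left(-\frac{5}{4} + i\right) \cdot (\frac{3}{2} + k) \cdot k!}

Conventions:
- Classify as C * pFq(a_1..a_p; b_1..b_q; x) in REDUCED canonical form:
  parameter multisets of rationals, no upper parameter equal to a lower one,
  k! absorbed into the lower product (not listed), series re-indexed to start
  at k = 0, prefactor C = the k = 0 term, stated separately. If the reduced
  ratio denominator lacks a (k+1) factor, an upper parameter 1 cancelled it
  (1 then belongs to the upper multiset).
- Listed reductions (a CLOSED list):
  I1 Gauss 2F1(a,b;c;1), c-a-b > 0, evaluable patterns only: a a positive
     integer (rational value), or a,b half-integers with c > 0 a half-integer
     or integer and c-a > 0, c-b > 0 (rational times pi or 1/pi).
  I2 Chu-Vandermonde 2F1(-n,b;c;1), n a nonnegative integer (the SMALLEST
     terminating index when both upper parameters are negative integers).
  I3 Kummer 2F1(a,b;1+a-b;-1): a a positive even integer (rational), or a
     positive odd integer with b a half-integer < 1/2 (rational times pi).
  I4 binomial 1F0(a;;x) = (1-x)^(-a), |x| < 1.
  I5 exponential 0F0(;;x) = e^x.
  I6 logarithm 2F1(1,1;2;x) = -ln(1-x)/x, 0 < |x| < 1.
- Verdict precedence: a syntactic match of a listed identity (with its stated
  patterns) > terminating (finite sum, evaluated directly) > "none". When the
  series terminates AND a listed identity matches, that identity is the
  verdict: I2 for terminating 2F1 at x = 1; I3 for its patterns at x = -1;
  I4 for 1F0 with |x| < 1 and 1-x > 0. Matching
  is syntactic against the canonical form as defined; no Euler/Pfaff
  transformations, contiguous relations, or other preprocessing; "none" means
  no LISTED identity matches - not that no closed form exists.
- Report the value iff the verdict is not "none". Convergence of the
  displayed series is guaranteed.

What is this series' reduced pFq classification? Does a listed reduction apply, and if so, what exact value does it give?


Reduced: x = -\frac{2}{9}, 3F2, upper = {\frac{1}{6}, \frac{3}{4}, \frac{3}{2}}, lower = {-\frac{1}{4}, -\frac{1}{4}}, C = 6. Verdict: none here - no I1-I6 shape fits x = -\frac{2}{9} with lower {-\frac{1}{4}, -\frac{1}{4}}.

Structural cue: from the first term 6: striking the common factor k + 3/2 reduces the term (C = 6).
Term ratio: r(k) = -\frac{2}{9} * (k+\frac{1}{6}) (k+\frac{3}{4}) (k+\frac{3}{2}) / [(k-\frac{1}{4}) (k-\frac{1}{4}) (k+1)] ; factor over Q: parameters, x = -\frac{2}{9}, and C = 6.


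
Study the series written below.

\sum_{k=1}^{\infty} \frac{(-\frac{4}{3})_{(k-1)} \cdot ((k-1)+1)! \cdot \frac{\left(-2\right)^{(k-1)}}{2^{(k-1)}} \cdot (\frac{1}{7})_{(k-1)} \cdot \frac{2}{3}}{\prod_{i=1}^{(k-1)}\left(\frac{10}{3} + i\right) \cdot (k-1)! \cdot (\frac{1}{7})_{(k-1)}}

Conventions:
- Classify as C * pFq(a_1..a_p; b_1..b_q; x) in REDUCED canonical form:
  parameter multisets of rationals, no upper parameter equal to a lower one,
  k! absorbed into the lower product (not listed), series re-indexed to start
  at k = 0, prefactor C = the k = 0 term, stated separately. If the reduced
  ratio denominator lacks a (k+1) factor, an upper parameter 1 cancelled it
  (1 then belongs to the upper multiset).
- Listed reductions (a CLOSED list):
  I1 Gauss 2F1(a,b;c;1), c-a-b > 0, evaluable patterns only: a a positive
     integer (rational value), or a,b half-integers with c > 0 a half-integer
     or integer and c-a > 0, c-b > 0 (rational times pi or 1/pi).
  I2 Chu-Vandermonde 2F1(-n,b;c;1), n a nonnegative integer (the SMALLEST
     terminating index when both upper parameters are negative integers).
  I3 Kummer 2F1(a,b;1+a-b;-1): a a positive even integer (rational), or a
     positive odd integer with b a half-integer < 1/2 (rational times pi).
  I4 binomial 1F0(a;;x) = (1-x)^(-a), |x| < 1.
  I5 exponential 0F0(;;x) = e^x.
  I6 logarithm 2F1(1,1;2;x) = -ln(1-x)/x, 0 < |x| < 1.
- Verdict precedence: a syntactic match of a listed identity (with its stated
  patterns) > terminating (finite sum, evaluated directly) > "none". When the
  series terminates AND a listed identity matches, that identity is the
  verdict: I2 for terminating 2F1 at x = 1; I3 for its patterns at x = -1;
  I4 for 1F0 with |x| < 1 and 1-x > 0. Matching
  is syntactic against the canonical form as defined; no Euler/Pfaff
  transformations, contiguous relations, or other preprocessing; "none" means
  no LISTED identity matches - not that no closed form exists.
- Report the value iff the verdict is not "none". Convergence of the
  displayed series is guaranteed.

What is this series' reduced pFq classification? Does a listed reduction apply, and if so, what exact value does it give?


Canonical form: C = \frac{2}{3} times 2F1 with upper {-\frac{4}{3}, 2}, lower {\frac{13}{3}}, x = -1. Verdict: Kummer (I3) fires (x = -1; c = \frac{13}{3} equals 1+a-b for upper {-\frac{4}{3}, 2}: listed pattern). Its exact value is \frac{10}{9}.

Key step: x = -1 and the two k-th powers (C = 2/3) combine into one argument.
Term ratio: r(k) = -1 * (k-\frac{4}{3}) (k+2) / [(k+\frac{13}{3}) (k+1)] ; factor over Q: parameters, x = -1, and C = \frac{2}{3}.
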